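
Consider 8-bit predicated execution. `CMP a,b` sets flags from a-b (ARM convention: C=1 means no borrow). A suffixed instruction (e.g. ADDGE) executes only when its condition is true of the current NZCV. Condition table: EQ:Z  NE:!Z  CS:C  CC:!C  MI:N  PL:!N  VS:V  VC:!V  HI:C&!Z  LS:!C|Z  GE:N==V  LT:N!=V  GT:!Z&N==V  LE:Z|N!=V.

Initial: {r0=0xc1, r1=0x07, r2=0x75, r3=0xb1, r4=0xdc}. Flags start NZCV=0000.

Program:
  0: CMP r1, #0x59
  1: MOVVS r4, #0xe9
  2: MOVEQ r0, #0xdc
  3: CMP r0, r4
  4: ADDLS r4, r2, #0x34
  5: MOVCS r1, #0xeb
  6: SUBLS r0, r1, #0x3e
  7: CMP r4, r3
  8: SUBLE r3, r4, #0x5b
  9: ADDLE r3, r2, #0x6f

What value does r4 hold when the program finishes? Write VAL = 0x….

VAL = 0xa9

[0] flags=1000 → (cmp)
[1] flags=1000 VS?F → skip
[2] flags=1000 EQ?F → skip
[3] flags=1000 → (cmp)
[4] flags=1000 LS?T → r4=0xa9
[5] flags=1000 CS?F → skip
[6] flags=1000 LS?T → r0=0xc9
[7] flags=1000 → (cmp)
[8] flags=1000 LE?T → r3=0x4e
[9] flags=1000 LE?T → r3=0xe4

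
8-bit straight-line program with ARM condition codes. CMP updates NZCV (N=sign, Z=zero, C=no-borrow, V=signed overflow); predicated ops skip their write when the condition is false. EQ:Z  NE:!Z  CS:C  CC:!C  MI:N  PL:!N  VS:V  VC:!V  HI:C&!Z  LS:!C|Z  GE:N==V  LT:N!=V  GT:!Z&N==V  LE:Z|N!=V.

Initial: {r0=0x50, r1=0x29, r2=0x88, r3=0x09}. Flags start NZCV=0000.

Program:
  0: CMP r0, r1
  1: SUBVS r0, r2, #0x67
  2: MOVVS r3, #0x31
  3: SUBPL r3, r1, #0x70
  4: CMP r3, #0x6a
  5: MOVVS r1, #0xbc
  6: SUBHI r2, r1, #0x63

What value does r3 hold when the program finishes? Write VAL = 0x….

VAL = 0xb9

0: ✓ CMP  NZCV=0010
1: · SUBVS
2: · MOVVS
3: ✓ SUBPL  r3←0xb9
4: ✓ CMP  NZCV=0011
5: ✓ MOVVS  r1←0xbc
6: ✓ SUBHI  r2←0x59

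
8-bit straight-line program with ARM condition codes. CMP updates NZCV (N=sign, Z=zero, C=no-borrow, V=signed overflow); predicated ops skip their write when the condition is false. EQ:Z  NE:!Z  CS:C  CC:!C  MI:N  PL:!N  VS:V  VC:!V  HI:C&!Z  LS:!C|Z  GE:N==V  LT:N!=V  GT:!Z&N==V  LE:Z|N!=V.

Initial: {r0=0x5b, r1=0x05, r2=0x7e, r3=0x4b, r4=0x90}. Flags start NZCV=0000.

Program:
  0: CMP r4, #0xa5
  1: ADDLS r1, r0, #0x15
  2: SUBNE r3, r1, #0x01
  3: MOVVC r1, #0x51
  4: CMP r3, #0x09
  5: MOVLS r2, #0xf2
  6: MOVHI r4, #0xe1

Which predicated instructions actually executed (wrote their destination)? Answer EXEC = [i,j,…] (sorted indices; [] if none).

0: ✓ CMP  NZCV=1000
1: ✓ ADDLS  r1←0x70
2: ✓ SUBNE  r3←0x6f
3: ✓ MOVVC  r1←0x51
4: ✓ CMP  NZCV=0010
5: · MOVLS
6: ✓ MOVHI  r4←0xe1

EXEC = [1,2,3,6]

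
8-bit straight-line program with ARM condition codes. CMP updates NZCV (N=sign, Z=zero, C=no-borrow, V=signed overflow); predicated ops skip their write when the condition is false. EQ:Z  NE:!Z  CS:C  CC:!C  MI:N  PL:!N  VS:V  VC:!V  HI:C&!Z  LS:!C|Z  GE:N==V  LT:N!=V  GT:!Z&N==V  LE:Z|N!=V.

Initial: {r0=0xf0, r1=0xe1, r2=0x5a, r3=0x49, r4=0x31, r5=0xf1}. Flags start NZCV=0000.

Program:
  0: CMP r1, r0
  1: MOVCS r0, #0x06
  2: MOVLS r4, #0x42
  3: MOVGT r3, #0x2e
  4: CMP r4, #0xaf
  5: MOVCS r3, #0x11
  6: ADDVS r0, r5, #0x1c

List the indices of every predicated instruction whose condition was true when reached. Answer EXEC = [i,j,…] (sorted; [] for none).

[0] flags=1000 → (cmp)
[1] flags=1000 CS?F → skip
[2] flags=1000 LS?T → r4=0x42
[3] flags=1000 GT?F → skip
[4] flags=1001 → (cmp)
[5] flags=1001 CS?F → skip
[6] flags=1001 VS?T → r0=0x0d

EXEC = [2,6]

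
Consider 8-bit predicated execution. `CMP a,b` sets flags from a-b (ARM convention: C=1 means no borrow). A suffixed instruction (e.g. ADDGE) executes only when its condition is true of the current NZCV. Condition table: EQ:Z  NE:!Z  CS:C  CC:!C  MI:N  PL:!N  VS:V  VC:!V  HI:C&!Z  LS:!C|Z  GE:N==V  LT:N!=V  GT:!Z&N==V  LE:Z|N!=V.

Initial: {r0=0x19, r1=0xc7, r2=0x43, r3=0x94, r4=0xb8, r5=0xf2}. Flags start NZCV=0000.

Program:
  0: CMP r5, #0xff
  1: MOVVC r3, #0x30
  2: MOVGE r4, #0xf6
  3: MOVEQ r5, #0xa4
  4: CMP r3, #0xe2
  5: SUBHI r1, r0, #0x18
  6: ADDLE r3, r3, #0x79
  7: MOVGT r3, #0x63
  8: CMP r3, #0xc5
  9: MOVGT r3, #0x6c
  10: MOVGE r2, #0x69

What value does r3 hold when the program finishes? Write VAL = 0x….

VAL = 0x6c

[0] flags=1000 → (cmp)
[1] flags=1000 VC?T → r3=0x30
[2] flags=1000 GE?F → skip
[3] flags=1000 EQ?F → skip
[4] flags=0000 → (cmp)
[5] flags=0000 HI?F → skip
[6] flags=0000 LE?F → skip
[7] flags=0000 GT?T → r3=0x63
[8] flags=1001 → (cmp)
[9] flags=1001 GT?T → r3=0x6c
[10] flags=1001 GE?T → r2=0x69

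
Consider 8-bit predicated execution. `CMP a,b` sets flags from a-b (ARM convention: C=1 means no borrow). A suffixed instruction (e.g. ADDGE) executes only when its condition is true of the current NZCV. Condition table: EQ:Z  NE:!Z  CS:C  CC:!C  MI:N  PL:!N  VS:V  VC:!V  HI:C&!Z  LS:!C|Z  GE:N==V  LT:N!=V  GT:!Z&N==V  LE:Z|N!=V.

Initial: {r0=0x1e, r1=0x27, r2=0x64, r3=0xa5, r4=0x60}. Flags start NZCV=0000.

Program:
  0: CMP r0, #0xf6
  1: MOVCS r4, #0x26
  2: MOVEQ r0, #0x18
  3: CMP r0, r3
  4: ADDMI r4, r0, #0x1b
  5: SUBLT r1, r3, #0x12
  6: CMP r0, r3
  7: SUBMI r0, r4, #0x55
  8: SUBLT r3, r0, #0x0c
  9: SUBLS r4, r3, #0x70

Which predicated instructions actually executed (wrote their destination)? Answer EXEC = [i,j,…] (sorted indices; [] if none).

[0] flags=0000 → (cmp)
[1] flags=0000 CS?F → skip
[2] flags=0000 EQ?F → skip
[3] flags=0000 → (cmp)
[4] flags=0000 MI?F → skip
[5] flags=0000 LT?F → skip
[6] flags=0000 → (cmp)
[7] flags=0000 MI?F → skip
[8] flags=0000 LT?F → skip
[9] flags=0000 LS?T → r4=0x35

EXEC = [9]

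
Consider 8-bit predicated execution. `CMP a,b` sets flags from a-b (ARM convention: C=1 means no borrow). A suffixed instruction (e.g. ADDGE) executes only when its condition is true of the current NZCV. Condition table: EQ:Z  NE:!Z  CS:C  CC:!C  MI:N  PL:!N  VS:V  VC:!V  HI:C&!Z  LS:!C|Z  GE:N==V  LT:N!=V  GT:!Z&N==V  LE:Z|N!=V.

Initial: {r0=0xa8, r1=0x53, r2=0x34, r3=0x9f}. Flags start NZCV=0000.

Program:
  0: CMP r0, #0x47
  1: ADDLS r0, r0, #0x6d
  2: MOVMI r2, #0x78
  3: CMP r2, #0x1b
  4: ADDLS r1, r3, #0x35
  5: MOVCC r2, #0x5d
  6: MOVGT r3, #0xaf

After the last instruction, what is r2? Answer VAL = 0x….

[0] flags=0011 → (cmp)
[1] flags=0011 LS?F → skip
[2] flags=0011 MI?F → skip
[3] flags=0010 → (cmp)
[4] flags=0010 LS?F → skip
[5] flags=0010 CC?F → skip
[6] flags=0010 GT?T → r3=0xaf

VAL = 0x34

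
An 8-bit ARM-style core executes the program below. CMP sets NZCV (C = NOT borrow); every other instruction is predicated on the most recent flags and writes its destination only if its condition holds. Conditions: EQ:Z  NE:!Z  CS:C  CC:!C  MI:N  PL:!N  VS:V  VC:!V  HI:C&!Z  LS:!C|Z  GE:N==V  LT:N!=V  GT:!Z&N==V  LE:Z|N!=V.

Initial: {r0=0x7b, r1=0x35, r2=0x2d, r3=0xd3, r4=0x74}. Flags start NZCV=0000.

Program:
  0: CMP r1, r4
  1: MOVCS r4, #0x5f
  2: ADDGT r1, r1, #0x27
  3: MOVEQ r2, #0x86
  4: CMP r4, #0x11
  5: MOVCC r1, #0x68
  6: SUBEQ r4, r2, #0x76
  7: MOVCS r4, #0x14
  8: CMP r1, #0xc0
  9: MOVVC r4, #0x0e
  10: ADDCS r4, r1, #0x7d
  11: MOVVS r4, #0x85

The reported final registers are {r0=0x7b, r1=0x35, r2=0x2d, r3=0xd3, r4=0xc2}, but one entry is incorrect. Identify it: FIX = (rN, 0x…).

FIX = (r4, 0x0e)

0: ✓ CMP  NZCV=1000
1: · MOVCS
2: · ADDGT
3: · MOVEQ
4: ✓ CMP  NZCV=0010
5: · MOVCC
6: · SUBEQ
7: ✓ MOVCS  r4←0x14
8: ✓ CMP  NZCV=0000
9: ✓ MOVVC  r4←0x0e
10: · ADDCS
11: · MOVVS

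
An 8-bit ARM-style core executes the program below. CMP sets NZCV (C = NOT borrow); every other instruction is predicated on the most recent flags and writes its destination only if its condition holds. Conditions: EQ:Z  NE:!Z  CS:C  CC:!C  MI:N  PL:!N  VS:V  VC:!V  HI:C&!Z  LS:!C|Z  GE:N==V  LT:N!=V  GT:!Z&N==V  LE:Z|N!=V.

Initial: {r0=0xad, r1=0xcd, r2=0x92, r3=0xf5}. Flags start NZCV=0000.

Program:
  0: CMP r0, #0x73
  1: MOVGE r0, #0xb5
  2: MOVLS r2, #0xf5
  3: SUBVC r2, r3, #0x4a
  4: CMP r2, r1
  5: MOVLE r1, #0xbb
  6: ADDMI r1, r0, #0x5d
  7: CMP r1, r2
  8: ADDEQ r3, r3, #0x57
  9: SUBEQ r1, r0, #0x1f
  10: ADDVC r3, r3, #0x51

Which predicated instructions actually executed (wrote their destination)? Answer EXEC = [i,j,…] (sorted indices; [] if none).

[0] flags=0011 → (cmp)
[1] flags=0011 GE?F → skip
[2] flags=0011 LS?F → skip
[3] flags=0011 VC?F → skip
[4] flags=1000 → (cmp)
[5] flags=1000 LE?T → r1=0xbb
[6] flags=1000 MI?T → r1=0x0a
[7] flags=0000 → (cmp)
[8] flags=0000 EQ?F → skip
[9] flags=0000 EQ?F → skip
[10] flags=0000 VC?T → r3=0x46

EXEC = [5,6,10]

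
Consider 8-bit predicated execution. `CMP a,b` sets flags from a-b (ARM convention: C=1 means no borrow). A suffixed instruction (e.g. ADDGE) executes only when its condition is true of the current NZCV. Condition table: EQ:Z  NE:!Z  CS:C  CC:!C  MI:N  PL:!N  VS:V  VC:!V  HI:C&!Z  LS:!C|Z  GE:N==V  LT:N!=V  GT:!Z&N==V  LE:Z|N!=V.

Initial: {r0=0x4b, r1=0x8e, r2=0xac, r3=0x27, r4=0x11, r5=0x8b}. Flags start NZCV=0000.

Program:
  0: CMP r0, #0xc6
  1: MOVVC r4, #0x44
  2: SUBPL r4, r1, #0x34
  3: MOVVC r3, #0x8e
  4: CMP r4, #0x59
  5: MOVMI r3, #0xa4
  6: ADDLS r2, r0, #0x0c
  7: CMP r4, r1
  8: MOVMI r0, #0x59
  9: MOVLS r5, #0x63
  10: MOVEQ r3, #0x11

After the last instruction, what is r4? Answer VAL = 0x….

VAL = 0x11

[0] flags=1001 → (cmp)
[1] flags=1001 VC?F → skip
[2] flags=1001 PL?F → skip
[3] flags=1001 VC?F → skip
[4] flags=1000 → (cmp)
[5] flags=1000 MI?T → r3=0xa4
[6] flags=1000 LS?T → r2=0x57
[7] flags=1001 → (cmp)
[8] flags=1001 MI?T → r0=0x59
[9] flags=1001 LS?T → r5=0x63
[10] flags=1001 EQ?F → skip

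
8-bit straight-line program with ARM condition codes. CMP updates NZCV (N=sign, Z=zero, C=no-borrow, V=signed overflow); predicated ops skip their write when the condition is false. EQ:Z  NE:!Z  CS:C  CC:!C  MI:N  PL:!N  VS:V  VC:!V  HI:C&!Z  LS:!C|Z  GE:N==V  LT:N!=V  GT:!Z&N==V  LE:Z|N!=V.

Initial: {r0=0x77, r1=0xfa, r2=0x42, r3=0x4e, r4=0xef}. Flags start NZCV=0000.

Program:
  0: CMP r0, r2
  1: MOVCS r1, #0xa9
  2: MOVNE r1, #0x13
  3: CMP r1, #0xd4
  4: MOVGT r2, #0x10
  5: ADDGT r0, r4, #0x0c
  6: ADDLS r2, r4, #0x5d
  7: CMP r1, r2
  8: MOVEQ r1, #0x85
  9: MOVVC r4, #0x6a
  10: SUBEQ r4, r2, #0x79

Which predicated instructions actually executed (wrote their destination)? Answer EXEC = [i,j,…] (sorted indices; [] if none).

EXEC = [1,2,4,5,6,9]

0: ✓ CMP  NZCV=0010
1: ✓ MOVCS  r1←0xa9
2: ✓ MOVNE  r1←0x13
3: ✓ CMP  NZCV=0000
4: ✓ MOVGT  r2←0x10
5: ✓ ADDGT  r0←0xfb
6: ✓ ADDLS  r2←0x4c
7: ✓ CMP  NZCV=1000
8: · MOVEQ
9: ✓ MOVVC  r4←0x6a
10: · SUBEQ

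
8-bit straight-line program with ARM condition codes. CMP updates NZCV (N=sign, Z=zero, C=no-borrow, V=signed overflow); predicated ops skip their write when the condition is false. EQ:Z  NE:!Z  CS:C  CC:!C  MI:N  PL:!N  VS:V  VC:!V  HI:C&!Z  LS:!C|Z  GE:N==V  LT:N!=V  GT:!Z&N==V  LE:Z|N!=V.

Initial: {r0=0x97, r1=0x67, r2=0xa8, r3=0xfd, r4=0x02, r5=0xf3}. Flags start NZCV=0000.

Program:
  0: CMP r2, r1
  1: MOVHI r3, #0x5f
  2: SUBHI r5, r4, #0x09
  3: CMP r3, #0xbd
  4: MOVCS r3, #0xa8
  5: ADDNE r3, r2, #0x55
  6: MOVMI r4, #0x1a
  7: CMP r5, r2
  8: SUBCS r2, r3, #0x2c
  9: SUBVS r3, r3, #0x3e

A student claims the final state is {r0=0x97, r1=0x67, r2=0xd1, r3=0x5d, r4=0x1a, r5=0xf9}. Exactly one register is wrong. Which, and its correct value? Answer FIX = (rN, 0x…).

FIX = (r3, 0xfd)

0: ✓ CMP  NZCV=0011
1: ✓ MOVHI  r3←0x5f
2: ✓ SUBHI  r5←0xf9
3: ✓ CMP  NZCV=1001
4: · MOVCS
5: ✓ ADDNE  r3←0xfd
6: ✓ MOVMI  r4←0x1a
7: ✓ CMP  NZCV=0010
8: ✓ SUBCS  r2←0xd1
9: · SUBVS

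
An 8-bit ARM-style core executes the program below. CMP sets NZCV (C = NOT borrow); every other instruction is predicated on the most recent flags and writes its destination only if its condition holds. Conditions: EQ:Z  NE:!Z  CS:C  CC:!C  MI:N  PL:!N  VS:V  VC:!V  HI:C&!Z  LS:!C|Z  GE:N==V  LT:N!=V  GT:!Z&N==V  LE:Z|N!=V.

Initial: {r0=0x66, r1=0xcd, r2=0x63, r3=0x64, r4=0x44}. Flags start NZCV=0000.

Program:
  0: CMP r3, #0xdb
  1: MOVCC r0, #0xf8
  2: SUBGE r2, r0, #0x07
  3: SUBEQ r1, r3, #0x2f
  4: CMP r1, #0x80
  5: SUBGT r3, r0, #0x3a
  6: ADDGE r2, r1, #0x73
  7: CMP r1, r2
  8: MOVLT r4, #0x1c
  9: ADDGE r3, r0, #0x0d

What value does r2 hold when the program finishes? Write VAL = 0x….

VAL = 0x40

0: ✓ CMP  NZCV=1001
1: ✓ MOVCC  r0←0xf8
2: ✓ SUBGE  r2←0xf1
3: · SUBEQ
4: ✓ CMP  NZCV=0010
5: ✓ SUBGT  r3←0xbe
6: ✓ ADDGE  r2←0x40
7: ✓ CMP  NZCV=1010
8: ✓ MOVLT  r4←0x1c
9: · ADDGE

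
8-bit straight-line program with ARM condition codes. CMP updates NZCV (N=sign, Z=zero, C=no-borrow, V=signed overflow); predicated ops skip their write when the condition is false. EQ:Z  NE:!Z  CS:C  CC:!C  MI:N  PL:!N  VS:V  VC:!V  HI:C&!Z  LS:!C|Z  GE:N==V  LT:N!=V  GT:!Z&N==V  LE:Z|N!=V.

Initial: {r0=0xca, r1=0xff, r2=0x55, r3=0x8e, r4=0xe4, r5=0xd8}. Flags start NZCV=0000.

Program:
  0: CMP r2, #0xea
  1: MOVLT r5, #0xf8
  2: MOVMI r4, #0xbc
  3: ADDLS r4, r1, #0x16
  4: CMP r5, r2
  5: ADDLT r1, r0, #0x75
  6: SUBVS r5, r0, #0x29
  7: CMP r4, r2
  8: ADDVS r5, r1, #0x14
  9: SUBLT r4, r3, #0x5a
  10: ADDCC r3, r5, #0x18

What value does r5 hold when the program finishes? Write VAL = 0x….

VAL = 0xd8

0: ✓ CMP  NZCV=0000
1: · MOVLT
2: · MOVMI
3: ✓ ADDLS  r4←0x15
4: ✓ CMP  NZCV=1010
5: ✓ ADDLT  r1←0x3f
6: · SUBVS
7: ✓ CMP  NZCV=1000
8: · ADDVS
9: ✓ SUBLT  r4←0x34
10: ✓ ADDCC  r3←0xf0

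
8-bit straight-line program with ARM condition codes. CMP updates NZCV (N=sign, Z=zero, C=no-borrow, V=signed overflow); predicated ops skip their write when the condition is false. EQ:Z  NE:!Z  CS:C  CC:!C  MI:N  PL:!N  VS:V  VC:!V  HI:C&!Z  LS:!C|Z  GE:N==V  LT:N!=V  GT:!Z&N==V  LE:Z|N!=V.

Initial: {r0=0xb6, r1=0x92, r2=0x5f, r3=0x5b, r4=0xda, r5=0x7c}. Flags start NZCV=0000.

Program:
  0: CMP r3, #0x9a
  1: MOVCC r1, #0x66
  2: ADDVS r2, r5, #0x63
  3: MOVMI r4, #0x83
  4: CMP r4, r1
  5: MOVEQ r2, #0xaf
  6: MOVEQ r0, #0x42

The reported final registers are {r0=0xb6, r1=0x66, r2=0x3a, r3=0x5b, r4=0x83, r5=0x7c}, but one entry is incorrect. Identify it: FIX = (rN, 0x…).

FIX = (r2, 0xdf)

[0] flags=1001 → (cmp)
[1] flags=1001 CC?T → r1=0x66
[2] flags=1001 VS?T → r2=0xdf
[3] flags=1001 MI?T → r4=0x83
[4] flags=0011 → (cmp)
[5] flags=0011 EQ?F → skip
[6] flags=0011 EQ?F → skip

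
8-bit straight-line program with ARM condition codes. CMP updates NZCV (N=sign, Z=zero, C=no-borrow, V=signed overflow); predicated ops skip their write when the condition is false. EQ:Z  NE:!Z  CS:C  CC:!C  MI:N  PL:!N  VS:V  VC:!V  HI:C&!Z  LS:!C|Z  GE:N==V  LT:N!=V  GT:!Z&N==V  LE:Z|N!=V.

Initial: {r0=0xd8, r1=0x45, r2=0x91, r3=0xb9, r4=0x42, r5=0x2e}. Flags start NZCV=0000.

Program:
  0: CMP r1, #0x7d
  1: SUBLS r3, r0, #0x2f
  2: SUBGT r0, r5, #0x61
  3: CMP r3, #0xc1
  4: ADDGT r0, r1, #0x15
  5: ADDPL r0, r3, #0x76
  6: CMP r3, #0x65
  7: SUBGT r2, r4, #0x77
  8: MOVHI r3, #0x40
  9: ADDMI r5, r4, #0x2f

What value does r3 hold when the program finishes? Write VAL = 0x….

VAL = 0x40

[0] flags=1000 → (cmp)
[1] flags=1000 LS?T → r3=0xa9
[2] flags=1000 GT?F → skip
[3] flags=1000 → (cmp)
[4] flags=1000 GT?F → skip
[5] flags=1000 PL?F → skip
[6] flags=0011 → (cmp)
[7] flags=0011 GT?F → skip
[8] flags=0011 HI?T → r3=0x40
[9] flags=0011 MI?F → skip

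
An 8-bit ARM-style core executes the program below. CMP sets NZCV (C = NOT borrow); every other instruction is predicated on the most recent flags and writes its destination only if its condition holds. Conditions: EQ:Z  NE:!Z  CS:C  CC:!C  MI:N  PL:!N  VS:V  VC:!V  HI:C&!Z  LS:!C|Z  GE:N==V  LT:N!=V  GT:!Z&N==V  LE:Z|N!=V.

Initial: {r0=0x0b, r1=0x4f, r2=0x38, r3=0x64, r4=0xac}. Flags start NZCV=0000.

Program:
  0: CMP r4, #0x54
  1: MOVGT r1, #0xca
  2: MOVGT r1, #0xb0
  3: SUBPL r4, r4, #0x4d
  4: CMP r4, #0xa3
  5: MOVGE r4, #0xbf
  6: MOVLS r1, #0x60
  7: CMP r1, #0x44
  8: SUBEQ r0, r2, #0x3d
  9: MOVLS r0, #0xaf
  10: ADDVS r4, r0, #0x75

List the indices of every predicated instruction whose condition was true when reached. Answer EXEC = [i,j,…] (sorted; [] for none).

[0] flags=0011 → (cmp)
[1] flags=0011 GT?F → skip
[2] flags=0011 GT?F → skip
[3] flags=0011 PL?T → r4=0x5f
[4] flags=1001 → (cmp)
[5] flags=1001 GE?T → r4=0xbf
[6] flags=1001 LS?T → r1=0x60
[7] flags=0010 → (cmp)
[8] flags=0010 EQ?F → skip
[9] flags=0010 LS?F → skip
[10] flags=0010 VS?F → skip

EXEC = [3,5,6]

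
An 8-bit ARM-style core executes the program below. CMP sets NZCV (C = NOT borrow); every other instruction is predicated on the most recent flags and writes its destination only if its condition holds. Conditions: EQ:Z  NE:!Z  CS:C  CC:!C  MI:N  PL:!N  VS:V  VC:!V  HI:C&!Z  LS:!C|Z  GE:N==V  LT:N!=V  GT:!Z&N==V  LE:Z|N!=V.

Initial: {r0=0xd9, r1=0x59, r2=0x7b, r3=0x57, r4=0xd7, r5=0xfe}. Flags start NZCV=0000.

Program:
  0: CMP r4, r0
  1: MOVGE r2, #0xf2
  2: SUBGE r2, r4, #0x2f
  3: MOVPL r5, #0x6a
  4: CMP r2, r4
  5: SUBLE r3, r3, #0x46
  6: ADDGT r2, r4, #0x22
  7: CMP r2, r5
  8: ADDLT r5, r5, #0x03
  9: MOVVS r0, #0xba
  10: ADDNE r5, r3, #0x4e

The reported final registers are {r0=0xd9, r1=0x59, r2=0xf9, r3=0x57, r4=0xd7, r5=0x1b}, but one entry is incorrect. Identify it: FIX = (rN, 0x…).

[0] flags=1000 → (cmp)
[1] flags=1000 GE?F → skip
[2] flags=1000 GE?F → skip
[3] flags=1000 PL?F → skip
[4] flags=1001 → (cmp)
[5] flags=1001 LE?F → skip
[6] flags=1001 GT?T → r2=0xf9
[7] flags=1000 → (cmp)
[8] flags=1000 LT?T → r5=0x01
[9] flags=1000 VS?F → skip
[10] flags=1000 NE?T → r5=0xa5

FIX = (r5, 0xa5)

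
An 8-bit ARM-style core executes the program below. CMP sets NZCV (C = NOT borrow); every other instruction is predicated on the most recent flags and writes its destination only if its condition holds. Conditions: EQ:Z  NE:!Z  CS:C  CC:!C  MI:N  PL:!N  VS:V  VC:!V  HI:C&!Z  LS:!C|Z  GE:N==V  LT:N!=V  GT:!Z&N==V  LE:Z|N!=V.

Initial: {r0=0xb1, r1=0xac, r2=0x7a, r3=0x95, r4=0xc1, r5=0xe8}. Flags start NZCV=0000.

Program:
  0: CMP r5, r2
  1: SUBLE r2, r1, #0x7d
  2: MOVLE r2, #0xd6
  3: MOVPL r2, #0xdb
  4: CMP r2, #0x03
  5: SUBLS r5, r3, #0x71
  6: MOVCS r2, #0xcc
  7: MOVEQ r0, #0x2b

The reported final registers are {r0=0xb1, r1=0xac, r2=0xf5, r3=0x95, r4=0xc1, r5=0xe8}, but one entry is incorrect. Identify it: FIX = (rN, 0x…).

FIX = (r2, 0xcc)

0: ✓ CMP  NZCV=0011
1: ✓ SUBLE  r2←0x2f
2: ✓ MOVLE  r2←0xd6
3: ✓ MOVPL  r2←0xdb
4: ✓ CMP  NZCV=1010
5: · SUBLS
6: ✓ MOVCS  r2←0xcc
7: · MOVEQ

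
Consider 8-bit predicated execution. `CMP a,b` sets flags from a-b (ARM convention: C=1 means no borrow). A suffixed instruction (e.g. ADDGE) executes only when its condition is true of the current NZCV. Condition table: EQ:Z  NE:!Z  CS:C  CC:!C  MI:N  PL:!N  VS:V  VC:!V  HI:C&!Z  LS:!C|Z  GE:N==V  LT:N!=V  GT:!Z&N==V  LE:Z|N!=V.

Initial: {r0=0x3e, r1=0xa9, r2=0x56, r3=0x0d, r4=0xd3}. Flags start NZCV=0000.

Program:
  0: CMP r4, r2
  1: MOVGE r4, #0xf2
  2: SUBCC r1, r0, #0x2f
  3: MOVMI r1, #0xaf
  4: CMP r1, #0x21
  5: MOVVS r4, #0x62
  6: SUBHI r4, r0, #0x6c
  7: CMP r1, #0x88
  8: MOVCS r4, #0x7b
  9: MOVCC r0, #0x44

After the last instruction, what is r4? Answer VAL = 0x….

[0] flags=0011 → (cmp)
[1] flags=0011 GE?F → skip
[2] flags=0011 CC?F → skip
[3] flags=0011 MI?F → skip
[4] flags=1010 → (cmp)
[5] flags=1010 VS?F → skip
[6] flags=1010 HI?T → r4=0xd2
[7] flags=0010 → (cmp)
[8] flags=0010 CS?T → r4=0x7b
[9] flags=0010 CC?F → skip

VAL = 0x7b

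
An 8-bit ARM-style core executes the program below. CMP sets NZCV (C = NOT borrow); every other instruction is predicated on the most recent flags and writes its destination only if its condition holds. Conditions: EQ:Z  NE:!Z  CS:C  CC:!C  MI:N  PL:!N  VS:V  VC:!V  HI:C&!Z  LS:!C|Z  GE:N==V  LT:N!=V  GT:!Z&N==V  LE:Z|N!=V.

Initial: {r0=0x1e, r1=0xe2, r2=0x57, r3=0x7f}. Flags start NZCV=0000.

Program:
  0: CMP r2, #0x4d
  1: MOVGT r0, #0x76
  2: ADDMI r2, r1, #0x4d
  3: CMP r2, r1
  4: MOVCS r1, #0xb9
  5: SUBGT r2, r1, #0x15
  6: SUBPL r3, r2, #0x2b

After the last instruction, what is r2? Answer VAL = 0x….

0: ✓ CMP  NZCV=0010
1: ✓ MOVGT  r0←0x76
2: · ADDMI
3: ✓ CMP  NZCV=0000
4: · MOVCS
5: ✓ SUBGT  r2←0xcd
6: ✓ SUBPL  r3←0xa2

VAL = 0xcd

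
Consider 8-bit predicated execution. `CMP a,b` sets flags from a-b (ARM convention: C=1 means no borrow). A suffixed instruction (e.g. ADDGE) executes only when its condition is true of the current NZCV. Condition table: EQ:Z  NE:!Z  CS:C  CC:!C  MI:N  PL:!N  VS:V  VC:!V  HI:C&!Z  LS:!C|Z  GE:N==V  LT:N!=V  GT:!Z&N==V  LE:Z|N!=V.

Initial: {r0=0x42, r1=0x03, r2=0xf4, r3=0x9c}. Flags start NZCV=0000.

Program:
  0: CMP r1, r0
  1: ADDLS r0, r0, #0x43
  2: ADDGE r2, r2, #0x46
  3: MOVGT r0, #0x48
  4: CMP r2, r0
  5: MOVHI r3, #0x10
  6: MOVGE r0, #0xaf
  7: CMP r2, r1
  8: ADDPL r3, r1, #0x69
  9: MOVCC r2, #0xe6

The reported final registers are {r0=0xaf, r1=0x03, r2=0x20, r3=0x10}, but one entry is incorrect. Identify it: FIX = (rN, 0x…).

0: ✓ CMP  NZCV=1000
1: ✓ ADDLS  r0←0x85
2: · ADDGE
3: · MOVGT
4: ✓ CMP  NZCV=0010
5: ✓ MOVHI  r3←0x10
6: ✓ MOVGE  r0←0xaf
7: ✓ CMP  NZCV=1010
8: · ADDPL
9: · MOVCC

FIX = (r2, 0xf4)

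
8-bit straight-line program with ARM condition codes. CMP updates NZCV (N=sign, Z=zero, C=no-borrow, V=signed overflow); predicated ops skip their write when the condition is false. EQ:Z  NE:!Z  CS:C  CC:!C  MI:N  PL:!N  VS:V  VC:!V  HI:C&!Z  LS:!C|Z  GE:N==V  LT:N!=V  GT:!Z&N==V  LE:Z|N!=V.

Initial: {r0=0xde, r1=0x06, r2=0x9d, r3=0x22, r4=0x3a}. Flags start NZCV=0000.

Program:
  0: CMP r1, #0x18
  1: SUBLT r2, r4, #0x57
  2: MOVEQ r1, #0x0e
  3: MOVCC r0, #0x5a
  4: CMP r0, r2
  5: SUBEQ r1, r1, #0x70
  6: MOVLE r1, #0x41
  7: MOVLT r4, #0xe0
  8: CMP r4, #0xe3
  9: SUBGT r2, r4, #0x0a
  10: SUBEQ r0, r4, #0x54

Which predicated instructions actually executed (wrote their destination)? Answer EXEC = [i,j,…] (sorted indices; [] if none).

0: ✓ CMP  NZCV=1000
1: ✓ SUBLT  r2←0xe3
2: · MOVEQ
3: ✓ MOVCC  r0←0x5a
4: ✓ CMP  NZCV=0000
5: · SUBEQ
6: · MOVLE
7: · MOVLT
8: ✓ CMP  NZCV=0000
9: ✓ SUBGT  r2←0x30
10: · SUBEQ

EXEC = [1,3,9]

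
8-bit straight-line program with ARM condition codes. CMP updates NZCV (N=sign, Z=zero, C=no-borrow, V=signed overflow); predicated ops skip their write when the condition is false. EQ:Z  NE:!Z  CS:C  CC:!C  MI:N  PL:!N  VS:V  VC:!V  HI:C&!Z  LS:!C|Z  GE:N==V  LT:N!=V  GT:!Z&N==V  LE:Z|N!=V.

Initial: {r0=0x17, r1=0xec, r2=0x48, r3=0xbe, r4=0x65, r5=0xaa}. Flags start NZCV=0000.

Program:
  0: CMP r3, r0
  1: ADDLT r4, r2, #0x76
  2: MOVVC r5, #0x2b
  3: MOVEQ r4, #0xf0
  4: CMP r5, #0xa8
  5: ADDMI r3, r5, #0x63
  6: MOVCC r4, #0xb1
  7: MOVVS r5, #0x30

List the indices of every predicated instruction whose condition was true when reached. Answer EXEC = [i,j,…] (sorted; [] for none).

0: ✓ CMP  NZCV=1010
1: ✓ ADDLT  r4←0xbe
2: ✓ MOVVC  r5←0x2b
3: · MOVEQ
4: ✓ CMP  NZCV=1001
5: ✓ ADDMI  r3←0x8e
6: ✓ MOVCC  r4←0xb1
7: ✓ MOVVS  r5←0x30

EXEC = [1,2,5,6,7]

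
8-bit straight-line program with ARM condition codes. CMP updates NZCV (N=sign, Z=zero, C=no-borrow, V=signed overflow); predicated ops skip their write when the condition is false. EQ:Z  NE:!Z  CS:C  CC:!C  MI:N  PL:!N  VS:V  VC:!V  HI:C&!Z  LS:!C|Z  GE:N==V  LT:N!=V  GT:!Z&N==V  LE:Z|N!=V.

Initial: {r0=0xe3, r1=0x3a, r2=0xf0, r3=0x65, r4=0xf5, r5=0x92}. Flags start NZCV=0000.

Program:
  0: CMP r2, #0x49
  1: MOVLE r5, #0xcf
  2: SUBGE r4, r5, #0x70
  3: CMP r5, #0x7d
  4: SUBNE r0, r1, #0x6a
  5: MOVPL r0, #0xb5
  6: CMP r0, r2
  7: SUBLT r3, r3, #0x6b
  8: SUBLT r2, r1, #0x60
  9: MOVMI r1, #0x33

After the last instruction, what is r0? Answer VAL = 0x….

VAL = 0xb5

[0] flags=1010 → (cmp)
[1] flags=1010 LE?T → r5=0xcf
[2] flags=1010 GE?F → skip
[3] flags=0011 → (cmp)
[4] flags=0011 NE?T → r0=0xd0
[5] flags=0011 PL?T → r0=0xb5
[6] flags=1000 → (cmp)
[7] flags=1000 LT?T → r3=0xfa
[8] flags=1000 LT?T → r2=0xda
[9] flags=1000 MI?T → r1=0x33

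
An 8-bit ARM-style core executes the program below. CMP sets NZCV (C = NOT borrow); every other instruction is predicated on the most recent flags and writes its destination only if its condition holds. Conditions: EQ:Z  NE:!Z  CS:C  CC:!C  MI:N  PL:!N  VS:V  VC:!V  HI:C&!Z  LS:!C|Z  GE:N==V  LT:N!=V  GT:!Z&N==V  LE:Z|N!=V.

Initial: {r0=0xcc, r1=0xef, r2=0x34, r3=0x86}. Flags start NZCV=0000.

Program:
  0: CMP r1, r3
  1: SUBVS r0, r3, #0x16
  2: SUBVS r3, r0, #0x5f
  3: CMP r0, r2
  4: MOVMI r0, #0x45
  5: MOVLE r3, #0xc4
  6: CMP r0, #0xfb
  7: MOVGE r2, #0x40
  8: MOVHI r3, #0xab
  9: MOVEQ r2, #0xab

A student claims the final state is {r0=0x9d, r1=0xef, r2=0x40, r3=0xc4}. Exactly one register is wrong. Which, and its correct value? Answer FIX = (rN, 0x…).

FIX = (r0, 0x45)

[0] flags=0010 → (cmp)
[1] flags=0010 VS?F → skip
[2] flags=0010 VS?F → skip
[3] flags=1010 → (cmp)
[4] flags=1010 MI?T → r0=0x45
[5] flags=1010 LE?T → r3=0xc4
[6] flags=0000 → (cmp)
[7] flags=0000 GE?T → r2=0x40
[8] flags=0000 HI?F → skip
[9] flags=0000 EQ?F → skip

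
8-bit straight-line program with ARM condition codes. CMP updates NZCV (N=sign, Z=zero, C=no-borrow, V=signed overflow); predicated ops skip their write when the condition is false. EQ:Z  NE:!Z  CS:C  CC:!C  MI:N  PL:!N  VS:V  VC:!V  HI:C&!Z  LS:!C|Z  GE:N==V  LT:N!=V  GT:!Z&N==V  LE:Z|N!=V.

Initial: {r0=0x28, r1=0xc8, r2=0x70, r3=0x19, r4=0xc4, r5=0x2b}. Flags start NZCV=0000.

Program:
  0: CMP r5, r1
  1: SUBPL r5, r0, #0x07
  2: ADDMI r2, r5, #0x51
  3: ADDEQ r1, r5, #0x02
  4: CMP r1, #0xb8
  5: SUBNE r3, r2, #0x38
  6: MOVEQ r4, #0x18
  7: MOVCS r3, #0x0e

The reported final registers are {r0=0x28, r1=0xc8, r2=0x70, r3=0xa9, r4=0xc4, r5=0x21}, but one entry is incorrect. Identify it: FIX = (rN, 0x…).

0: ✓ CMP  NZCV=0000
1: ✓ SUBPL  r5←0x21
2: · ADDMI
3: · ADDEQ
4: ✓ CMP  NZCV=0010
5: ✓ SUBNE  r3←0x38
6: · MOVEQ
7: ✓ MOVCS  r3←0x0e

FIX = (r3, 0x0e)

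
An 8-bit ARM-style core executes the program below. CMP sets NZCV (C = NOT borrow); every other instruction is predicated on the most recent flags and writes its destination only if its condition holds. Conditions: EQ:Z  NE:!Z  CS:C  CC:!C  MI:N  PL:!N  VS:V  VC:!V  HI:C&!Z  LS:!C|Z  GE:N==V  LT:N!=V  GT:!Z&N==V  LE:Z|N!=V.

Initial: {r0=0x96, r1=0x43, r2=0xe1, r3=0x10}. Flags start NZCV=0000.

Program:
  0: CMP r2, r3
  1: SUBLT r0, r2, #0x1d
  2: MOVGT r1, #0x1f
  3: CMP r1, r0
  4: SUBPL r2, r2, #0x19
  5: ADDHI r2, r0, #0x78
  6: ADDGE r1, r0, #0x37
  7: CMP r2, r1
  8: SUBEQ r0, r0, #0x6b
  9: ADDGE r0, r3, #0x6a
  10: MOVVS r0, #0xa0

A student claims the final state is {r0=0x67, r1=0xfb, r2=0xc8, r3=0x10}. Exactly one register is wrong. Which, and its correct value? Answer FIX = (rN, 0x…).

0: ✓ CMP  NZCV=1010
1: ✓ SUBLT  r0←0xc4
2: · MOVGT
3: ✓ CMP  NZCV=0000
4: ✓ SUBPL  r2←0xc8
5: · ADDHI
6: ✓ ADDGE  r1←0xfb
7: ✓ CMP  NZCV=1000
8: · SUBEQ
9: · ADDGE
10: · MOVVS

FIX = (r0, 0xc4)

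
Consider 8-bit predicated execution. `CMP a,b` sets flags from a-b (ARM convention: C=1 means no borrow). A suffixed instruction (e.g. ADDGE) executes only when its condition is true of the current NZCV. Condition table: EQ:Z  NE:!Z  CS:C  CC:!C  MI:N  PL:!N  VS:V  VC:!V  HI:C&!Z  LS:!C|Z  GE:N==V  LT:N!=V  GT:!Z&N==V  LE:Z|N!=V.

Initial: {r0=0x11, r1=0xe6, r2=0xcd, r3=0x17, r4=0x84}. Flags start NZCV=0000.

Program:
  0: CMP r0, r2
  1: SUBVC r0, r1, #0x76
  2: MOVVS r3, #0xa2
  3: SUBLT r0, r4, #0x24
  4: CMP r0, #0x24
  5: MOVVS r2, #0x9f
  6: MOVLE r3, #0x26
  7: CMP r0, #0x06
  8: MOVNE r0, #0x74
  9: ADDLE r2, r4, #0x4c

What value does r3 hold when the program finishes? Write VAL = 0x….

VAL = 0x17

0: ✓ CMP  NZCV=0000
1: ✓ SUBVC  r0←0x70
2: · MOVVS
3: · SUBLT
4: ✓ CMP  NZCV=0010
5: · MOVVS
6: · MOVLE
7: ✓ CMP  NZCV=0010
8: ✓ MOVNE  r0←0x74
9: · ADDLE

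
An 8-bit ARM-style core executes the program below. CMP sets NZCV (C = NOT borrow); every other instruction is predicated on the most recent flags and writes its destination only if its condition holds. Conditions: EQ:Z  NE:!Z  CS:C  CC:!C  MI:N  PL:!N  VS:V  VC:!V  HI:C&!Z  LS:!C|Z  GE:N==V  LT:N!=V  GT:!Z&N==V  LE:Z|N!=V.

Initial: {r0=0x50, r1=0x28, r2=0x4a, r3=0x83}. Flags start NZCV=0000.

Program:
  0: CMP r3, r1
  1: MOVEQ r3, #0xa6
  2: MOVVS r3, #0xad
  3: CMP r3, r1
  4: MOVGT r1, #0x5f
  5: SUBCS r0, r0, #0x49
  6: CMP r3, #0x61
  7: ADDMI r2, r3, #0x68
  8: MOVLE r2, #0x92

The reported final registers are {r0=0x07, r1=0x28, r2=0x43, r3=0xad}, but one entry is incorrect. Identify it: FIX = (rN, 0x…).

[0] flags=0011 → (cmp)
[1] flags=0011 EQ?F → skip
[2] flags=0011 VS?T → r3=0xad
[3] flags=1010 → (cmp)
[4] flags=1010 GT?F → skip
[5] flags=1010 CS?T → r0=0x07
[6] flags=0011 → (cmp)
[7] flags=0011 MI?F → skip
[8] flags=0011 LE?T → r2=0x92

FIX = (r2, 0x92)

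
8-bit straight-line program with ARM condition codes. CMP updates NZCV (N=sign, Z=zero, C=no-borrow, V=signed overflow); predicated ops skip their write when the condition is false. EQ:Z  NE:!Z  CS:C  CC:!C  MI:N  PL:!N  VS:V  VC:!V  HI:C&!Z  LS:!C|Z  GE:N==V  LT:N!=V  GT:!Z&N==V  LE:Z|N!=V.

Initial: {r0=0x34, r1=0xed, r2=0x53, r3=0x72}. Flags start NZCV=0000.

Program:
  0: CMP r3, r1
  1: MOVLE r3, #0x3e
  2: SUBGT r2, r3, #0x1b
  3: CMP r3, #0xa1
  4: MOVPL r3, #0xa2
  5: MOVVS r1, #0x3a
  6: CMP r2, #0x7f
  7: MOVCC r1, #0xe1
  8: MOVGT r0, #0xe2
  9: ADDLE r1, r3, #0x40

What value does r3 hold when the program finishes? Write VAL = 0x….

0: ✓ CMP  NZCV=1001
1: · MOVLE
2: ✓ SUBGT  r2←0x57
3: ✓ CMP  NZCV=1001
4: · MOVPL
5: ✓ MOVVS  r1←0x3a
6: ✓ CMP  NZCV=1000
7: ✓ MOVCC  r1←0xe1
8: · MOVGT
9: ✓ ADDLE  r1←0xb2

VAL = 0x72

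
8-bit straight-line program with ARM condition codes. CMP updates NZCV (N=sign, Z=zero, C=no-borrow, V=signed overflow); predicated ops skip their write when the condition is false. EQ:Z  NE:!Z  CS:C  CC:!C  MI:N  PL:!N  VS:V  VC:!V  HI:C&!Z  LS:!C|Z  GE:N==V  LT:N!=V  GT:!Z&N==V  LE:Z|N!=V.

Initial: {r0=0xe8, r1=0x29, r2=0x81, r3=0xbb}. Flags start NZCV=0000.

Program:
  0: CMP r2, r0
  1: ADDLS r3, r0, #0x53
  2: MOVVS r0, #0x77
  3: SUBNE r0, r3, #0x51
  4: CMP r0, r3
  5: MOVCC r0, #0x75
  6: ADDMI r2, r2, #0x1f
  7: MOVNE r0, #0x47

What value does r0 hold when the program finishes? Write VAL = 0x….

VAL = 0x47

[0] flags=1000 → (cmp)
[1] flags=1000 LS?T → r3=0x3b
[2] flags=1000 VS?F → skip
[3] flags=1000 NE?T → r0=0xea
[4] flags=1010 → (cmp)
[5] flags=1010 CC?F → skip
[6] flags=1010 MI?T → r2=0xa0
[7] flags=1010 NE?T → r0=0x47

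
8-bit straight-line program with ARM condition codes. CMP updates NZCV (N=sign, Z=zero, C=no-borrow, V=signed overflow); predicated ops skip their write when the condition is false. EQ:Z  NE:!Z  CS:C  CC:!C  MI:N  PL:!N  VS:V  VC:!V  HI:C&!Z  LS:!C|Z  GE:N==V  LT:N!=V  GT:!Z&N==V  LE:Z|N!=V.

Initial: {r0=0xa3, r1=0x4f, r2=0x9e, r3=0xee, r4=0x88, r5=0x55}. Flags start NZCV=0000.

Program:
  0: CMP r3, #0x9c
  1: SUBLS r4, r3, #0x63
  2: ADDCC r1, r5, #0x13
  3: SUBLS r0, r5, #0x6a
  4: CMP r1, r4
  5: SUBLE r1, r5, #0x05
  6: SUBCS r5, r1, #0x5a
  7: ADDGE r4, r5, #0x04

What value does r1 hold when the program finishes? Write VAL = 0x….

[0] flags=0010 → (cmp)
[1] flags=0010 LS?F → skip
[2] flags=0010 CC?F → skip
[3] flags=0010 LS?F → skip
[4] flags=1001 → (cmp)
[5] flags=1001 LE?F → skip
[6] flags=1001 CS?F → skip
[7] flags=1001 GE?T → r4=0x59

VAL = 0x4f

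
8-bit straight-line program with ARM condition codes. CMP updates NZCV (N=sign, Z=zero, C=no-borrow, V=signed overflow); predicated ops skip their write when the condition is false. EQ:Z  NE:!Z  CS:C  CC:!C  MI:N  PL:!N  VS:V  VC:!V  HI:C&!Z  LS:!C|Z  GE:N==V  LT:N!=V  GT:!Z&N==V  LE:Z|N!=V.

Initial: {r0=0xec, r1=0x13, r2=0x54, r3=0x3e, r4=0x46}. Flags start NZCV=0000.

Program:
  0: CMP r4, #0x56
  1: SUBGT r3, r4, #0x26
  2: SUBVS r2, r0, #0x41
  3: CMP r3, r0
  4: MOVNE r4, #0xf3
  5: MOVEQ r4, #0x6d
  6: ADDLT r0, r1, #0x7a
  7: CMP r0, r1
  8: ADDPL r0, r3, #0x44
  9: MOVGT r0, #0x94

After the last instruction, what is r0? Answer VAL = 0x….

0: ✓ CMP  NZCV=1000
1: · SUBGT
2: · SUBVS
3: ✓ CMP  NZCV=0000
4: ✓ MOVNE  r4←0xf3
5: · MOVEQ
6: · ADDLT
7: ✓ CMP  NZCV=1010
8: · ADDPL
9: · MOVGT

VAL = 0xec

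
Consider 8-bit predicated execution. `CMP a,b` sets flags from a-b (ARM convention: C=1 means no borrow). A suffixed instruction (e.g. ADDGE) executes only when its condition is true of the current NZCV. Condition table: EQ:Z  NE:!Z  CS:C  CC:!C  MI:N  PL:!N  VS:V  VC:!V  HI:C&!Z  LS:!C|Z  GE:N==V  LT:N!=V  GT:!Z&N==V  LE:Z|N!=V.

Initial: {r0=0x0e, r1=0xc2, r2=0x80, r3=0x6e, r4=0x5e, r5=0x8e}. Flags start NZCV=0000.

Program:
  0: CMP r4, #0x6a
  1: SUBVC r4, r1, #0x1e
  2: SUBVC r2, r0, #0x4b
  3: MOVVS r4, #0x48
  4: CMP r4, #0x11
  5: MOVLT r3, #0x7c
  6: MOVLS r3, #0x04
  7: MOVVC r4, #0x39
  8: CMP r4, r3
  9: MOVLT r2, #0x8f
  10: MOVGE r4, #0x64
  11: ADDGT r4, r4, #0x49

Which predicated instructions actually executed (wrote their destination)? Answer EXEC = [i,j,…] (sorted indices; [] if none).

[0] flags=1000 → (cmp)
[1] flags=1000 VC?T → r4=0xa4
[2] flags=1000 VC?T → r2=0xc3
[3] flags=1000 VS?F → skip
[4] flags=1010 → (cmp)
[5] flags=1010 LT?T → r3=0x7c
[6] flags=1010 LS?F → skip
[7] flags=1010 VC?T → r4=0x39
[8] flags=1000 → (cmp)
[9] flags=1000 LT?T → r2=0x8f
[10] flags=1000 GE?F → skip
[11] flags=1000 GT?F → skip

EXEC = [1,2,5,7,9]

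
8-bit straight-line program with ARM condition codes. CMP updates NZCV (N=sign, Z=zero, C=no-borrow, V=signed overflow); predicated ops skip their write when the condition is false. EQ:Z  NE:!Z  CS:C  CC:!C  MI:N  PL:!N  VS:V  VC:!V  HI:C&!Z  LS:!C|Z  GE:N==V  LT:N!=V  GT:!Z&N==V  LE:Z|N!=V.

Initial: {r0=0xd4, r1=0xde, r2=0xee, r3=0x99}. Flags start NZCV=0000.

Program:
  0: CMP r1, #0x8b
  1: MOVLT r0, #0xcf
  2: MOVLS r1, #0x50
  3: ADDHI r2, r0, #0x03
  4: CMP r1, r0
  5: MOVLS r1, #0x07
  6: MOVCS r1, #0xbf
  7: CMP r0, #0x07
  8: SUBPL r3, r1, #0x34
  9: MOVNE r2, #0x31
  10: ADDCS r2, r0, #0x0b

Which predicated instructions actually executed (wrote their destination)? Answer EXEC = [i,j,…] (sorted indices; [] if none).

EXEC = [3,6,9,10]

0: ✓ CMP  NZCV=0010
1: · MOVLT
2: · MOVLS
3: ✓ ADDHI  r2←0xd7
4: ✓ CMP  NZCV=0010
5: · MOVLS
6: ✓ MOVCS  r1←0xbf
7: ✓ CMP  NZCV=1010
8: · SUBPL
9: ✓ MOVNE  r2←0x31
10: ✓ ADDCS  r2←0xdf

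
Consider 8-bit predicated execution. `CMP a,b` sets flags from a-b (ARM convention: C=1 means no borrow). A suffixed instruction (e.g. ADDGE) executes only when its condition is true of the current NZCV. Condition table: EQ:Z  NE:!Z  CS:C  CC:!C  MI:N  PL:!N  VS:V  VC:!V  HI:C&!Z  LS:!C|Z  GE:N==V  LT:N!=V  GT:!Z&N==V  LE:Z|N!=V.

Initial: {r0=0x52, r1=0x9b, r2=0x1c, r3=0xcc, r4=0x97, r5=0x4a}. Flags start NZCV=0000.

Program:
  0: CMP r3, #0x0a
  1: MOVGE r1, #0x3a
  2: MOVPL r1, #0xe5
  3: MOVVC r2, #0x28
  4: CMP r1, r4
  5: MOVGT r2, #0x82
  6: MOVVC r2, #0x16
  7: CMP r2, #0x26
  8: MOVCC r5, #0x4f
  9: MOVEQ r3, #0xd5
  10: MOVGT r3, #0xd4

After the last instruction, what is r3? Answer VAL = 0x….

0: ✓ CMP  NZCV=1010
1: · MOVGE
2: · MOVPL
3: ✓ MOVVC  r2←0x28
4: ✓ CMP  NZCV=0010
5: ✓ MOVGT  r2←0x82
6: ✓ MOVVC  r2←0x16
7: ✓ CMP  NZCV=1000
8: ✓ MOVCC  r5←0x4f
9: · MOVEQ
10: · MOVGT

VAL = 0xcc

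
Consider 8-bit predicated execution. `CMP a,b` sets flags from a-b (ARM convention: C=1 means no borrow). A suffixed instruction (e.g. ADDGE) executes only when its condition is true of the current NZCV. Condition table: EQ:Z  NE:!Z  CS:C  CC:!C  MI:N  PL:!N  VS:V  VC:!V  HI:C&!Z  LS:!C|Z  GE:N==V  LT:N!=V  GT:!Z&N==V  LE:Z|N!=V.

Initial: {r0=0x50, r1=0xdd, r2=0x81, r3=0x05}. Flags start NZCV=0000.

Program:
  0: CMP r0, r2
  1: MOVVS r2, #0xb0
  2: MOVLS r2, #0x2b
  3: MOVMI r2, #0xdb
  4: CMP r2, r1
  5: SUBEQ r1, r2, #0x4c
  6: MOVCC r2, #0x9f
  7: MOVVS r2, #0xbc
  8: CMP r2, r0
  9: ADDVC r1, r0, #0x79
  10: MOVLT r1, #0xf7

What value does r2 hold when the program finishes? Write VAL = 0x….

0: ✓ CMP  NZCV=1001
1: ✓ MOVVS  r2←0xb0
2: ✓ MOVLS  r2←0x2b
3: ✓ MOVMI  r2←0xdb
4: ✓ CMP  NZCV=1000
5: · SUBEQ
6: ✓ MOVCC  r2←0x9f
7: · MOVVS
8: ✓ CMP  NZCV=0011
9: · ADDVC
10: ✓ MOVLT  r1←0xf7

VAL = 0x9f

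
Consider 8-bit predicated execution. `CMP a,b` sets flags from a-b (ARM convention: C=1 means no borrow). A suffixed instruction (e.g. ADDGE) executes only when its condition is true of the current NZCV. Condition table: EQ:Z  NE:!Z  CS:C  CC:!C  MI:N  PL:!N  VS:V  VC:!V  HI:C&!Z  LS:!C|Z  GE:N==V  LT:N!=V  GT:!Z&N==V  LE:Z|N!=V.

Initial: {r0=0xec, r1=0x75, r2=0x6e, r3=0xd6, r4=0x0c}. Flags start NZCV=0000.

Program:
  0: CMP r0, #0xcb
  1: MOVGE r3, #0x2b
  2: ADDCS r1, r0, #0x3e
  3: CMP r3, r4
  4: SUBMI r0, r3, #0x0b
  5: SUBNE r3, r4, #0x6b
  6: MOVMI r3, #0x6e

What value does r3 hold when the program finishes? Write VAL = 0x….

VAL = 0xa1

0: ✓ CMP  NZCV=0010
1: ✓ MOVGE  r3←0x2b
2: ✓ ADDCS  r1←0x2a
3: ✓ CMP  NZCV=0010
4: · SUBMI
5: ✓ SUBNE  r3←0xa1
6: · MOVMI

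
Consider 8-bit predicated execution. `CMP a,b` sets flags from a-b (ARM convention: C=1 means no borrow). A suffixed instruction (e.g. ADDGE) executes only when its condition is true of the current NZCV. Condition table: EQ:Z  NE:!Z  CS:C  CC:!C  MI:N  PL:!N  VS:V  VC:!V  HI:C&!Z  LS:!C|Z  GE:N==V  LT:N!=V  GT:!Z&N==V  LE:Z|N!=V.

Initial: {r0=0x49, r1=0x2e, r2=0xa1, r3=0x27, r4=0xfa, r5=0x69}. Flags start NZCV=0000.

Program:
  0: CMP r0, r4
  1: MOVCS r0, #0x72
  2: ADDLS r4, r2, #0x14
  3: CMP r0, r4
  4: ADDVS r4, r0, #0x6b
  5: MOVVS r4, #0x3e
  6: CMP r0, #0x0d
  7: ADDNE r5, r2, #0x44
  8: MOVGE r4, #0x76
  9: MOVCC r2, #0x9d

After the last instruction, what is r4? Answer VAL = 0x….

0: ✓ CMP  NZCV=0000
1: · MOVCS
2: ✓ ADDLS  r4←0xb5
3: ✓ CMP  NZCV=1001
4: ✓ ADDVS  r4←0xb4
5: ✓ MOVVS  r4←0x3e
6: ✓ CMP  NZCV=0010
7: ✓ ADDNE  r5←0xe5
8: ✓ MOVGE  r4←0x76
9: · MOVCC

VAL = 0x76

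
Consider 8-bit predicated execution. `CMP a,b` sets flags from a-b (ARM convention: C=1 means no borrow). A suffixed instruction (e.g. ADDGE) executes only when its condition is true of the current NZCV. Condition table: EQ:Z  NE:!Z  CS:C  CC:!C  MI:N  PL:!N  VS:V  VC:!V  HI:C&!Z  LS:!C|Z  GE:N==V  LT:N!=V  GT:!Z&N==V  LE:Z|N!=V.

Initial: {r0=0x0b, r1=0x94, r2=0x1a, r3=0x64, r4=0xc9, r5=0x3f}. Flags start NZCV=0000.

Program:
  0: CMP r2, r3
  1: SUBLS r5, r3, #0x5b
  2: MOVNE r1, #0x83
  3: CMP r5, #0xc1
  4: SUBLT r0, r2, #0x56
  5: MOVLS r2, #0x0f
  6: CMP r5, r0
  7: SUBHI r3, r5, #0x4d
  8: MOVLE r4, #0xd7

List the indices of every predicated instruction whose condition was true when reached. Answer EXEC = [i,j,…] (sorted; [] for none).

EXEC = [1,2,5,8]

0: ✓ CMP  NZCV=1000
1: ✓ SUBLS  r5←0x09
2: ✓ MOVNE  r1←0x83
3: ✓ CMP  NZCV=0000
4: · SUBLT
5: ✓ MOVLS  r2←0x0f
6: ✓ CMP  NZCV=1000
7: · SUBHI
8: ✓ MOVLE  r4←0xd7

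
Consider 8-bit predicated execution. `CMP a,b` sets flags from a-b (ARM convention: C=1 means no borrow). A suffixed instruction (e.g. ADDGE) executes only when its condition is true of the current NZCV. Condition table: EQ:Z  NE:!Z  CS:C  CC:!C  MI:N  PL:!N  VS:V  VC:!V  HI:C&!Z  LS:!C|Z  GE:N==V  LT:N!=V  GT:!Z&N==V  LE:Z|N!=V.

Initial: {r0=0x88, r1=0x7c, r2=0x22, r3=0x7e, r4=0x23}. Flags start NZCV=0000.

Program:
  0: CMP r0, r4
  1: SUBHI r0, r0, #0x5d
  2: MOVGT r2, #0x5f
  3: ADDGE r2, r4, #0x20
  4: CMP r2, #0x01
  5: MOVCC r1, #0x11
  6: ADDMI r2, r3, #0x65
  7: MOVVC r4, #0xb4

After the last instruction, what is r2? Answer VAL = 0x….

VAL = 0x22

0: ✓ CMP  NZCV=0011
1: ✓ SUBHI  r0←0x2b
2: · MOVGT
3: · ADDGE
4: ✓ CMP  NZCV=0010
5: · MOVCC
6: · ADDMI
7: ✓ MOVVC  r4←0xb4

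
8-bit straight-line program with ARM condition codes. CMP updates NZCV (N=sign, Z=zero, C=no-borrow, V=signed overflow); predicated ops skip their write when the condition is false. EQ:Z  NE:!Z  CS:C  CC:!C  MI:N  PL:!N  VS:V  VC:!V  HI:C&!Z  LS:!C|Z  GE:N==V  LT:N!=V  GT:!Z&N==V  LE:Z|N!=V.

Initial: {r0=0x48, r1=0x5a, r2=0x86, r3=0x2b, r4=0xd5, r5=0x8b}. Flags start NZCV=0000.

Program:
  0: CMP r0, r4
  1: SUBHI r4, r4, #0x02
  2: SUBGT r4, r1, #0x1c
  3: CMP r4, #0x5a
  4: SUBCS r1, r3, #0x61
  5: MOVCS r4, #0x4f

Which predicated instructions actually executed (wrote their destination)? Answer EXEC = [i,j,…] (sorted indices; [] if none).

EXEC = [2]

[0] flags=0000 → (cmp)
[1] flags=0000 HI?F → skip
[2] flags=0000 GT?T → r4=0x3e
[3] flags=1000 → (cmp)
[4] flags=1000 CS?F → skip
[5] flags=1000 CS?F → skip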